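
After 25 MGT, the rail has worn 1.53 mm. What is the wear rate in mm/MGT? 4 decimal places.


Wear rate = total wear / cumulative tonnage
Rate = 1.53 / 25
Rate = 0.0612 mm/MGT

0.0612


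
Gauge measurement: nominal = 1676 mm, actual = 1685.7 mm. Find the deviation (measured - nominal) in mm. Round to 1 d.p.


Deviation = measured - nominal
Deviation = 1685.7 - 1676
Deviation = 9.7 mm

9.7


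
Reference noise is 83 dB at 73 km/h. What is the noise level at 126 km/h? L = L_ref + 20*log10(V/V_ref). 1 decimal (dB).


V/V_ref = 126 / 73 = 1.726027
log10(1.726027) = 0.237048
20 * 0.237048 = 4.741
L = 83 + 4.741 = 87.7 dB

87.7


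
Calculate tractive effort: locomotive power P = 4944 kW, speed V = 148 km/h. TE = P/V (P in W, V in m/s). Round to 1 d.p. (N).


Convert: P = 4944 kW = 4944000 W
V = 148 / 3.6 = 41.1111 m/s
TE = 4944000 / 41.1111
TE = 120259.5 N

120259.5


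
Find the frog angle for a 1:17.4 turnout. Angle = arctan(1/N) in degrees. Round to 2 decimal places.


1/N = 1/17.4 = 0.057471
angle = arctan(0.057471) = 0.057408 rad
angle = 0.057408 * 180/pi = 3.29 degrees

3.29


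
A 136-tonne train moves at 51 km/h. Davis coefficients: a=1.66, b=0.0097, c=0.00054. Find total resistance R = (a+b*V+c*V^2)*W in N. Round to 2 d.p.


b*V = 0.0097 * 51 = 0.4947
c*V^2 = 0.00054 * 2601 = 1.40454
R_per_t = 1.66 + 0.4947 + 1.40454 = 3.55924 N/t
R_total = 3.55924 * 136 = 484.06 N

484.06


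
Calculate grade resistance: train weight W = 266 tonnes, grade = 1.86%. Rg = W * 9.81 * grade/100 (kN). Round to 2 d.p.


Rg = W * 9.81 * grade / 100
Rg = 266 * 9.81 * 1.86 / 100
Rg = 2609.46 * 0.0186
Rg = 48.54 kN

48.54


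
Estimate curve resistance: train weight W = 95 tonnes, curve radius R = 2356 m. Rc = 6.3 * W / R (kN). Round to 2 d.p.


Rc = 6.3 * W / R
Rc = 6.3 * 95 / 2356
Rc = 598.5 / 2356
Rc = 0.25 kN

0.25


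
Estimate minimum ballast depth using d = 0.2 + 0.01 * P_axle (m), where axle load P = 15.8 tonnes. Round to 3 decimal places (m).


d = 0.2 + 0.01 * 15.8
d = 0.2 + 0.158
d = 0.358 m

0.358


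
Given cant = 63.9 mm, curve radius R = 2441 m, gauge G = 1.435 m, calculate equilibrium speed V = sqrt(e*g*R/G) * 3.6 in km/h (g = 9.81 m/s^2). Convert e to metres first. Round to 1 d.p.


Convert cant: e = 63.9 mm = 0.0639 m
V_ms = sqrt(0.0639 * 9.81 * 2441 / 1.435)
V_ms = sqrt(1066.315553) = 32.6545 m/s
V = 32.6545 * 3.6 = 117.6 km/h

117.6


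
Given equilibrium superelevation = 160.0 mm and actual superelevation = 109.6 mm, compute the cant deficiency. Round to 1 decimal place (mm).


Cant deficiency = equilibrium cant - actual cant
CD = 160.0 - 109.6
CD = 50.4 mm

50.4


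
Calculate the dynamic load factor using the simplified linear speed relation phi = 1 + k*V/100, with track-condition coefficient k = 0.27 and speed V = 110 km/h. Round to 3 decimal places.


phi = 1 + k * V / 100
phi = 1 + 0.27 * 110 / 100
phi = 1 + 0.297
phi = 1.297

1.297


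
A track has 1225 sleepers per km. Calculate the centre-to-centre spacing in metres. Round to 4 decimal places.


Spacing = 1000 m / number of sleepers
Spacing = 1000 / 1225
Spacing = 0.8163 m

0.8163


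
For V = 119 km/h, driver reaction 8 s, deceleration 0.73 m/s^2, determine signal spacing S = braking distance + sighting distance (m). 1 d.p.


V = 119 / 3.6 = 33.0556 m/s
Braking distance = 33.0556^2 / (2*0.73) = 748.4039 m
Sighting distance = 33.0556 * 8 = 264.4444 m
S = 748.4039 + 264.4444 = 1012.8 m

1012.8


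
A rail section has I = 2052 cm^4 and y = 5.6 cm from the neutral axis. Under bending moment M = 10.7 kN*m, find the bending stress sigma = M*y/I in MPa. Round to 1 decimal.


Convert units:
M = 10.7 kN*m = 10700000 N*mm
y = 5.6 cm = 56 mm
I = 2052 cm^4 = 20520000 mm^4
sigma = 10700000 * 56 / 20520000
sigma = 29.2 MPa

29.2


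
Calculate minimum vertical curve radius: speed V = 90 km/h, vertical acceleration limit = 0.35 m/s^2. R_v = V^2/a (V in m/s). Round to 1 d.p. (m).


Convert speed: V = 90 / 3.6 = 25.0 m/s
V^2 = 625.0 m^2/s^2
R_v = 625.0 / 0.35
R_v = 1785.7 m

1785.7


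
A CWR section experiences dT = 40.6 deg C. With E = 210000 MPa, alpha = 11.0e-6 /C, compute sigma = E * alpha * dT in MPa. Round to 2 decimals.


sigma = E * alpha * dT
sigma = 210000 * 11.0e-6 * 40.6
sigma = 2.31 * 40.6
sigma = 93.79 MPa

93.79


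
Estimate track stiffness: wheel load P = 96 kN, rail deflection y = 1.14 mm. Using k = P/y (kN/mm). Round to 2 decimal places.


Track stiffness k = P / y
k = 96 / 1.14
k = 84.21 kN/mm

84.21


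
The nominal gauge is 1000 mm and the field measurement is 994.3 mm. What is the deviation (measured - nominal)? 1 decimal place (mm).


Deviation = measured - nominal
Deviation = 994.3 - 1000
Deviation = -5.7 mm

-5.7


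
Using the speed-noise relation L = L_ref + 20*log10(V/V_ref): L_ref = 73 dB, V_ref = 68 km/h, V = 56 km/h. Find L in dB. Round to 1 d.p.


V/V_ref = 56 / 68 = 0.823529
log10(0.823529) = -0.084321
20 * -0.084321 = -1.6864
L = 73 + -1.6864 = 71.3 dB

71.3


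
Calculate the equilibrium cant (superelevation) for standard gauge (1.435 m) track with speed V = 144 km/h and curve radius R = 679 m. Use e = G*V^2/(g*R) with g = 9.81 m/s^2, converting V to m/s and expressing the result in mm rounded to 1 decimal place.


Convert speed: V = 144 / 3.6 = 40.0 m/s
Apply formula: e = 1.435 * 40.0^2 / (9.81 * 679)
e = 1.435 * 1600.0 / 6660.99
e = 0.344694 m = 344.7 mm

344.7


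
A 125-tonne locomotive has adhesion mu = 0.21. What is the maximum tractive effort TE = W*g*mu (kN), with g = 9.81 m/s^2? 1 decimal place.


TE_max = W * g * mu
TE_max = 125 * 9.81 * 0.21
TE_max = 1226.25 * 0.21
TE_max = 257.5 kN

257.5


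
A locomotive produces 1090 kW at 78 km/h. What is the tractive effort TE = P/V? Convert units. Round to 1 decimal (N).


Convert: P = 1090 kW = 1090000 W
V = 78 / 3.6 = 21.6667 m/s
TE = 1090000 / 21.6667
TE = 50307.7 N

50307.7


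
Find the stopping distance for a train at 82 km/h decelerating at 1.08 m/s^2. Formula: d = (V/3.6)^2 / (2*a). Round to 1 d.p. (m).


Convert speed: V = 82 / 3.6 = 22.7778 m/s
V^2 = 518.8272
d = 518.8272 / (2 * 1.08)
d = 518.8272 / 2.16
d = 240.2 m

240.2


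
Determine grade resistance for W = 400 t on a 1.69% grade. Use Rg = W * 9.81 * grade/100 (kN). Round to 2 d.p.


Rg = W * 9.81 * grade / 100
Rg = 400 * 9.81 * 1.69 / 100
Rg = 3924.0 * 0.0169
Rg = 66.32 kN

66.32


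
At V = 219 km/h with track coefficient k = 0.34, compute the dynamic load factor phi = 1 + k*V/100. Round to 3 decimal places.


phi = 1 + k * V / 100
phi = 1 + 0.34 * 219 / 100
phi = 1 + 0.7446
phi = 1.745

1.745


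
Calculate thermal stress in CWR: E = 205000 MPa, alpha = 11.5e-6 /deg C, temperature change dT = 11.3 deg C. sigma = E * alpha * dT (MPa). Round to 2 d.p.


sigma = E * alpha * dT
sigma = 205000 * 11.5e-6 * 11.3
sigma = 2.3575 * 11.3
sigma = 26.64 MPa

26.64


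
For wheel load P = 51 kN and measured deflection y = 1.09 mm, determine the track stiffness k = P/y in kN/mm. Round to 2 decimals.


Track stiffness k = P / y
k = 51 / 1.09
k = 46.79 kN/mm

46.79


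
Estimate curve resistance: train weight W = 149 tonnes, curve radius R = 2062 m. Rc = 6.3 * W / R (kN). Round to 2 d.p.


Rc = 6.3 * W / R
Rc = 6.3 * 149 / 2062
Rc = 938.7 / 2062
Rc = 0.46 kN

0.46


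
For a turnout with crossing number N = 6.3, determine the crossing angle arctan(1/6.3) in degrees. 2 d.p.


1/N = 1/6.3 = 0.15873
angle = arctan(0.15873) = 0.157417 rad
angle = 0.157417 * 180/pi = 9.02 degrees

9.02


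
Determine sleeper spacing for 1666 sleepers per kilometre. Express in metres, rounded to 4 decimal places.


Spacing = 1000 m / number of sleepers
Spacing = 1000 / 1666
Spacing = 0.6002 m

0.6002


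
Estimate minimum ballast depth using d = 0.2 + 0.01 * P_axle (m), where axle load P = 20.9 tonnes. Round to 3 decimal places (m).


d = 0.2 + 0.01 * 20.9
d = 0.2 + 0.209
d = 0.409 m

0.409


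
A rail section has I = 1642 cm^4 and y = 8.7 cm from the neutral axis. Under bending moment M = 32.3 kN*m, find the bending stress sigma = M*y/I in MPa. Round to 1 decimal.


Convert units:
M = 32.3 kN*m = 32300000 N*mm
y = 8.7 cm = 87 mm
I = 1642 cm^4 = 16420000 mm^4
sigma = 32300000 * 87 / 16420000
sigma = 171.1 MPa

171.1


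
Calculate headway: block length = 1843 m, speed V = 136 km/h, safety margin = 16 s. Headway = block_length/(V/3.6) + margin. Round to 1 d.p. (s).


V = 136 / 3.6 = 37.7778 m/s
Block traversal time = 1843 / 37.7778 = 48.7853 s
Headway = 48.7853 + 16
Headway = 64.8 s

64.8


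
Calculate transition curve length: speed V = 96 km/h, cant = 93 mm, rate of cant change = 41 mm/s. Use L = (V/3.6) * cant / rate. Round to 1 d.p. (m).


Convert speed: V = 96 / 3.6 = 26.6667 m/s
L = 26.6667 * 93 / 41
L = 2480.0 / 41
L = 60.5 m

60.5


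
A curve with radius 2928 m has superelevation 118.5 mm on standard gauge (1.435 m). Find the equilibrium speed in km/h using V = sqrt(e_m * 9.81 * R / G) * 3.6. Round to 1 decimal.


Convert cant: e = 118.5 mm = 0.1185 m
V_ms = sqrt(0.1185 * 9.81 * 2928 / 1.435)
V_ms = sqrt(2371.955456) = 48.7027 m/s
V = 48.7027 * 3.6 = 175.3 km/h

175.3


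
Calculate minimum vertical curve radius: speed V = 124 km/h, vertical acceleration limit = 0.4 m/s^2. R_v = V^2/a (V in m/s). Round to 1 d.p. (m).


Convert speed: V = 124 / 3.6 = 34.4444 m/s
V^2 = 1186.4198 m^2/s^2
R_v = 1186.4198 / 0.4
R_v = 2966.0 m

2966.0


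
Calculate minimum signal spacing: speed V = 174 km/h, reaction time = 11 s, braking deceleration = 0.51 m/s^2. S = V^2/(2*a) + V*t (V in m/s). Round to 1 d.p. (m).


V = 174 / 3.6 = 48.3333 m/s
Braking distance = 48.3333^2 / (2*0.51) = 2290.305 m
Sighting distance = 48.3333 * 11 = 531.6667 m
S = 2290.305 + 531.6667 = 2822.0 m

2822.0


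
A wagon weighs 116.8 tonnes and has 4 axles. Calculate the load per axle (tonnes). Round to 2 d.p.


Load per axle = total weight / number of axles
Load = 116.8 / 4
Load = 29.20 tonnes

29.20


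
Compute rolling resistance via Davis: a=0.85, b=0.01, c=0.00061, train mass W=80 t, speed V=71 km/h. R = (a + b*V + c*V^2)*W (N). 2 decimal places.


b*V = 0.01 * 71 = 0.71
c*V^2 = 0.00061 * 5041 = 3.07501
R_per_t = 0.85 + 0.71 + 3.07501 = 4.63501 N/t
R_total = 4.63501 * 80 = 370.80 N

370.80


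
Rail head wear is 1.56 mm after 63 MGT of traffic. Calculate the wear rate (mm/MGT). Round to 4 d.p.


Wear rate = total wear / cumulative tonnage
Rate = 1.56 / 63
Rate = 0.0248 mm/MGT

0.0248


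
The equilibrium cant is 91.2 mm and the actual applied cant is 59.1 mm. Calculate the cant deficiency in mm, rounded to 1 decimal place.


Cant deficiency = equilibrium cant - actual cant
CD = 91.2 - 59.1
CD = 32.1 mm

32.1


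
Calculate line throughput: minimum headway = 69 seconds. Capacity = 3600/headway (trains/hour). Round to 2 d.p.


Capacity = 3600 / headway
Capacity = 3600 / 69
Capacity = 52.17 trains/hour

52.17


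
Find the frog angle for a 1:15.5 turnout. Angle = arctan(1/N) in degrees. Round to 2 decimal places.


1/N = 1/15.5 = 0.064516
angle = arctan(0.064516) = 0.064427 rad
angle = 0.064427 * 180/pi = 3.69 degrees

3.69


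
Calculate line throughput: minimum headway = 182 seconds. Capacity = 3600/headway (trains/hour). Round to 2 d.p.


Capacity = 3600 / headway
Capacity = 3600 / 182
Capacity = 19.78 trains/hour

19.78


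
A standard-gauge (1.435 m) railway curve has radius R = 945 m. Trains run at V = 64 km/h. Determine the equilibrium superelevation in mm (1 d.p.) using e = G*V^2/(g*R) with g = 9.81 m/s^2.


Convert speed: V = 64 / 3.6 = 17.7778 m/s
Apply formula: e = 1.435 * 17.7778^2 / (9.81 * 945)
e = 1.435 * 316.0494 / 9270.45
e = 0.048922 m = 48.9 mm

48.9


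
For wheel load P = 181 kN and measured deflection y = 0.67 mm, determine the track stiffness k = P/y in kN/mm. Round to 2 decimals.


Track stiffness k = P / y
k = 181 / 0.67
k = 270.15 kN/mm

270.15


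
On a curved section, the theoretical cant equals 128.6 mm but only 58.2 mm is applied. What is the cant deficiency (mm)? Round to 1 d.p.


Cant deficiency = equilibrium cant - actual cant
CD = 128.6 - 58.2
CD = 70.4 mm

70.4


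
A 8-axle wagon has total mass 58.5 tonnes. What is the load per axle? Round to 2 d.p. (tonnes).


Load per axle = total weight / number of axles
Load = 58.5 / 8
Load = 7.31 tonnes

7.31


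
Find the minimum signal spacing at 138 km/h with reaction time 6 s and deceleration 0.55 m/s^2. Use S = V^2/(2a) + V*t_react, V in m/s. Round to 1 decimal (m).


V = 138 / 3.6 = 38.3333 m/s
Braking distance = 38.3333^2 / (2*0.55) = 1335.8586 m
Sighting distance = 38.3333 * 6 = 230.0 m
S = 1335.8586 + 230.0 = 1565.9 m

1565.9


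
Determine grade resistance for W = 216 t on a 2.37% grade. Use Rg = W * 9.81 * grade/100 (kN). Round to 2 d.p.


Rg = W * 9.81 * grade / 100
Rg = 216 * 9.81 * 2.37 / 100
Rg = 2118.96 * 0.0237
Rg = 50.22 kN

50.22


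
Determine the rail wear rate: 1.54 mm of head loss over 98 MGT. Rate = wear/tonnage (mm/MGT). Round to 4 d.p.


Wear rate = total wear / cumulative tonnage
Rate = 1.54 / 98
Rate = 0.0157 mm/MGT

0.0157


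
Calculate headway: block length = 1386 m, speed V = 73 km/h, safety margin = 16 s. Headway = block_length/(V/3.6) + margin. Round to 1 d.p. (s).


V = 73 / 3.6 = 20.2778 m/s
Block traversal time = 1386 / 20.2778 = 68.3507 s
Headway = 68.3507 + 16
Headway = 84.4 s

84.4


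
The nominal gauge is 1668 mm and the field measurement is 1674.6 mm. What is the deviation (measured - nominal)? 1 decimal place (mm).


Deviation = measured - nominal
Deviation = 1674.6 - 1668
Deviation = 6.6 mm

6.6


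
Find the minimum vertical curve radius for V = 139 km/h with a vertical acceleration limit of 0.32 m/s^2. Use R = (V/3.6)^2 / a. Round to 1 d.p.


Convert speed: V = 139 / 3.6 = 38.6111 m/s
V^2 = 1490.8179 m^2/s^2
R_v = 1490.8179 / 0.32
R_v = 4658.8 m

4658.8


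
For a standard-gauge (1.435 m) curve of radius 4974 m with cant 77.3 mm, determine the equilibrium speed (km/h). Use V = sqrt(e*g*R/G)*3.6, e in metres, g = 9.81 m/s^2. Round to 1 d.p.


Convert cant: e = 77.3 mm = 0.0773 m
V_ms = sqrt(0.0773 * 9.81 * 4974 / 1.435)
V_ms = sqrt(2628.466106) = 51.2686 m/s
V = 51.2686 * 3.6 = 184.6 km/h

184.6


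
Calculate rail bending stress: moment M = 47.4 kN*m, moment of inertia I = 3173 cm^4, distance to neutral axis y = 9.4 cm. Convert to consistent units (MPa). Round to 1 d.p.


Convert units:
M = 47.4 kN*m = 47400000 N*mm
y = 9.4 cm = 94 mm
I = 3173 cm^4 = 31730000 mm^4
sigma = 47400000 * 94 / 31730000
sigma = 140.4 MPa

140.4


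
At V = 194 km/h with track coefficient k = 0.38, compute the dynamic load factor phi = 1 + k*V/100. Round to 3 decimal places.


phi = 1 + k * V / 100
phi = 1 + 0.38 * 194 / 100
phi = 1 + 0.7372
phi = 1.737

1.737


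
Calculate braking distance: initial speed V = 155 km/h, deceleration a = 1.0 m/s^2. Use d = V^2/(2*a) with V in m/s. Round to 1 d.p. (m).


Convert speed: V = 155 / 3.6 = 43.0556 m/s
V^2 = 1853.7809
d = 1853.7809 / (2 * 1.0)
d = 1853.7809 / 2.0
d = 926.9 m

926.9


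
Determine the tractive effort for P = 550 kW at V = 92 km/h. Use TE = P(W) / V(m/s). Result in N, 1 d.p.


Convert: P = 550 kW = 550000 W
V = 92 / 3.6 = 25.5556 m/s
TE = 550000 / 25.5556
TE = 21521.7 N

21521.7


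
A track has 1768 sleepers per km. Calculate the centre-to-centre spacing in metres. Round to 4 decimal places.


Spacing = 1000 m / number of sleepers
Spacing = 1000 / 1768
Spacing = 0.5656 m

0.5656


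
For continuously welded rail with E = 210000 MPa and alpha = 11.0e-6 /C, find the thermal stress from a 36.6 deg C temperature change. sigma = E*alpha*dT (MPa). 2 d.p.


sigma = E * alpha * dT
sigma = 210000 * 11.0e-6 * 36.6
sigma = 2.31 * 36.6
sigma = 84.55 MPa

84.55


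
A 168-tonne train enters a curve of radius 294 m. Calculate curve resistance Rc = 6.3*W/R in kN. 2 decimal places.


Rc = 6.3 * W / R
Rc = 6.3 * 168 / 294
Rc = 1058.4 / 294
Rc = 3.60 kN

3.60


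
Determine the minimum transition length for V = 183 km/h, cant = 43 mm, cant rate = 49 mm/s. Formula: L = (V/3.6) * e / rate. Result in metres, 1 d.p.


Convert speed: V = 183 / 3.6 = 50.8333 m/s
L = 50.8333 * 43 / 49
L = 2185.8333 / 49
L = 44.6 m

44.6


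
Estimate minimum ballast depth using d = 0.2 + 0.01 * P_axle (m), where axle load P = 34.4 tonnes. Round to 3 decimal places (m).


d = 0.2 + 0.01 * 34.4
d = 0.2 + 0.344
d = 0.544 m

0.544


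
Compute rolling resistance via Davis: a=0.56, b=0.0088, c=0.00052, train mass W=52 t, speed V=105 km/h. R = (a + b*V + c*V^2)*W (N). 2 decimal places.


b*V = 0.0088 * 105 = 0.924
c*V^2 = 0.00052 * 11025 = 5.733
R_per_t = 0.56 + 0.924 + 5.733 = 7.217 N/t
R_total = 7.217 * 52 = 375.28 N

375.28


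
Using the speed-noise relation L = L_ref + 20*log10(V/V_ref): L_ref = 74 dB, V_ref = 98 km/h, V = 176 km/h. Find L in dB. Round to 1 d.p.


V/V_ref = 176 / 98 = 1.795918
log10(1.795918) = 0.254287
20 * 0.254287 = 5.0857
L = 74 + 5.0857 = 79.1 dB

79.1


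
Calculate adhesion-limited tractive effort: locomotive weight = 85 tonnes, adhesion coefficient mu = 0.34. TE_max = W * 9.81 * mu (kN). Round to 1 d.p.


TE_max = W * g * mu
TE_max = 85 * 9.81 * 0.34
TE_max = 833.85 * 0.34
TE_max = 283.5 kN

283.5


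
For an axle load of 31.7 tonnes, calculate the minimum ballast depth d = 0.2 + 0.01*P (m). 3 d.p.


d = 0.2 + 0.01 * 31.7
d = 0.2 + 0.317
d = 0.517 m

0.517


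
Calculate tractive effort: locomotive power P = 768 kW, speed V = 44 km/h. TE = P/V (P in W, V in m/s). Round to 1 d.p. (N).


Convert: P = 768 kW = 768000 W
V = 44 / 3.6 = 12.2222 m/s
TE = 768000 / 12.2222
TE = 62836.4 N

62836.4


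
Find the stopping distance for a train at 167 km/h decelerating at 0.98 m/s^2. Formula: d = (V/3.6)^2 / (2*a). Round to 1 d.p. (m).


Convert speed: V = 167 / 3.6 = 46.3889 m/s
V^2 = 2151.929
d = 2151.929 / (2 * 0.98)
d = 2151.929 / 1.96
d = 1097.9 m

1097.9


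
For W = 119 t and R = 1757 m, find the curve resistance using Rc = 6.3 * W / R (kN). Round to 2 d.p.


Rc = 6.3 * W / R
Rc = 6.3 * 119 / 1757
Rc = 749.7 / 1757
Rc = 0.43 kN

0.43


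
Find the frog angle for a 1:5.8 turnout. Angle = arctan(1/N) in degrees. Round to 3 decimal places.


1/N = 1/5.8 = 0.172414
angle = arctan(0.172414) = 0.170735 rad
angle = 0.170735 * 180/pi = 9.782 degrees

9.782


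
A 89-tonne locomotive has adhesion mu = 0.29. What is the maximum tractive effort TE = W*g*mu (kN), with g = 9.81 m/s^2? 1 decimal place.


TE_max = W * g * mu
TE_max = 89 * 9.81 * 0.29
TE_max = 873.09 * 0.29
TE_max = 253.2 kN

253.2


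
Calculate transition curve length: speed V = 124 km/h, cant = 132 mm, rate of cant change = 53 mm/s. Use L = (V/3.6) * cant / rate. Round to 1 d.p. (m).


Convert speed: V = 124 / 3.6 = 34.4444 m/s
L = 34.4444 * 132 / 53
L = 4546.6667 / 53
L = 85.8 m

85.8


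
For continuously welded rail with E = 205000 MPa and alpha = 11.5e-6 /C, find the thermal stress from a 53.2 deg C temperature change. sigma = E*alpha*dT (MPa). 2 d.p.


sigma = E * alpha * dT
sigma = 205000 * 11.5e-6 * 53.2
sigma = 2.3575 * 53.2
sigma = 125.42 MPa

125.42


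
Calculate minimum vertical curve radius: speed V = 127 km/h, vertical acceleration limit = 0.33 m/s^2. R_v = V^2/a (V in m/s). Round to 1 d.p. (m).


Convert speed: V = 127 / 3.6 = 35.2778 m/s
V^2 = 1244.5216 m^2/s^2
R_v = 1244.5216 / 0.33
R_v = 3771.3 m

3771.3


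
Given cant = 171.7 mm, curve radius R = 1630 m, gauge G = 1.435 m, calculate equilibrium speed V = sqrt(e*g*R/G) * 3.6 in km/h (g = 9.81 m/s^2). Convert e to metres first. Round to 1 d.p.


Convert cant: e = 171.7 mm = 0.1717 m
V_ms = sqrt(0.1717 * 9.81 * 1630 / 1.435)
V_ms = sqrt(1913.264467) = 43.7409 m/s
V = 43.7409 * 3.6 = 157.5 km/h

157.5


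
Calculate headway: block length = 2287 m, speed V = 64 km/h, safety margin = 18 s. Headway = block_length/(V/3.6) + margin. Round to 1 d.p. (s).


V = 64 / 3.6 = 17.7778 m/s
Block traversal time = 2287 / 17.7778 = 128.6437 s
Headway = 128.6437 + 18
Headway = 146.6 s

146.6


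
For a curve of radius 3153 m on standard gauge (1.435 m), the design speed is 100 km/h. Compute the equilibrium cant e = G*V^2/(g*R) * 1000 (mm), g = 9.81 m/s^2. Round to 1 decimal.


Convert speed: V = 100 / 3.6 = 27.7778 m/s
Apply formula: e = 1.435 * 27.7778^2 / (9.81 * 3153)
e = 1.435 * 771.6049 / 30930.93
e = 0.035798 m = 35.8 mm

35.8


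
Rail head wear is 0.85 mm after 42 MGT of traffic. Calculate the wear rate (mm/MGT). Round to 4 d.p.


Wear rate = total wear / cumulative tonnage
Rate = 0.85 / 42
Rate = 0.0202 mm/MGT

0.0202


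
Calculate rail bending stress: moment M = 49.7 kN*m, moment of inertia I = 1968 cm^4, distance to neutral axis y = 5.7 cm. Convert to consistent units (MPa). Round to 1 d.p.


Convert units:
M = 49.7 kN*m = 49700000 N*mm
y = 5.7 cm = 57 mm
I = 1968 cm^4 = 19680000 mm^4
sigma = 49700000 * 57 / 19680000
sigma = 143.9 MPa

143.9


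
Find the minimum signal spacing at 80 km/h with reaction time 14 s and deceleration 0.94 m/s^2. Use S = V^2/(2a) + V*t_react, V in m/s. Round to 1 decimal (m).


V = 80 / 3.6 = 22.2222 m/s
Braking distance = 22.2222^2 / (2*0.94) = 262.674 m
Sighting distance = 22.2222 * 14 = 311.1111 m
S = 262.674 + 311.1111 = 573.8 m

573.8


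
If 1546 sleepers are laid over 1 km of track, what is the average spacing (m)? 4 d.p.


Spacing = 1000 m / number of sleepers
Spacing = 1000 / 1546
Spacing = 0.6468 m

0.6468


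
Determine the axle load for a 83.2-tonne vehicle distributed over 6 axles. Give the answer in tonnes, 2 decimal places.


Load per axle = total weight / number of axles
Load = 83.2 / 6
Load = 13.87 tonnes

13.87


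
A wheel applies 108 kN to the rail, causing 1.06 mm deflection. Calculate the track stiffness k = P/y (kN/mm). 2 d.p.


Track stiffness k = P / y
k = 108 / 1.06
k = 101.89 kN/mm

101.89


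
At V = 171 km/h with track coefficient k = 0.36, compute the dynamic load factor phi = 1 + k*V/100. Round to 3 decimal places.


phi = 1 + k * V / 100
phi = 1 + 0.36 * 171 / 100
phi = 1 + 0.6156
phi = 1.616

1.616


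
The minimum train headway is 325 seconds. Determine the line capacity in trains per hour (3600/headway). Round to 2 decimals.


Capacity = 3600 / headway
Capacity = 3600 / 325
Capacity = 11.08 trains/hour

11.08


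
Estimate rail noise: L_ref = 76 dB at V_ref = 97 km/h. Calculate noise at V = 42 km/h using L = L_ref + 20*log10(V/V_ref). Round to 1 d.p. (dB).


V/V_ref = 42 / 97 = 0.43299
log10(0.43299) = -0.363522
20 * -0.363522 = -7.2704
L = 76 + -7.2704 = 68.7 dB

68.7


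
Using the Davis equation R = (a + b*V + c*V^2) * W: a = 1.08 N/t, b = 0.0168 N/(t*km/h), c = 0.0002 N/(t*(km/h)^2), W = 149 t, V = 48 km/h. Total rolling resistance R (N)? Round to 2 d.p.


b*V = 0.0168 * 48 = 0.8064
c*V^2 = 0.0002 * 2304 = 0.4608
R_per_t = 1.08 + 0.8064 + 0.4608 = 2.3472 N/t
R_total = 2.3472 * 149 = 349.73 N

349.73


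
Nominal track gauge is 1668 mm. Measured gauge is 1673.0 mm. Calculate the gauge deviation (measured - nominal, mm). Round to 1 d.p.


Deviation = measured - nominal
Deviation = 1673.0 - 1668
Deviation = 5.0 mm

5.0


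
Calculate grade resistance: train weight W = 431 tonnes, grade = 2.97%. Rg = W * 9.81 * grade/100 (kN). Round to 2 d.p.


Rg = W * 9.81 * grade / 100
Rg = 431 * 9.81 * 2.97 / 100
Rg = 4228.11 * 0.0297
Rg = 125.57 kN

125.57


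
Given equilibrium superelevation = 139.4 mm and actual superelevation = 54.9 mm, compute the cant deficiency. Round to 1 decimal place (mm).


Cant deficiency = equilibrium cant - actual cant
CD = 139.4 - 54.9
CD = 84.5 mm

84.5


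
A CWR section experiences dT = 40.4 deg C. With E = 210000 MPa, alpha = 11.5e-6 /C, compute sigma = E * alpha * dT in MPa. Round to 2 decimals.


sigma = E * alpha * dT
sigma = 210000 * 11.5e-6 * 40.4
sigma = 2.415 * 40.4
sigma = 97.57 MPa

97.57


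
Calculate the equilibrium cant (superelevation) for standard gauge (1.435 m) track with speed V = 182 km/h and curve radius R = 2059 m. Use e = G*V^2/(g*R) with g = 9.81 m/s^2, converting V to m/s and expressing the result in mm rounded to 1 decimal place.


Convert speed: V = 182 / 3.6 = 50.5556 m/s
Apply formula: e = 1.435 * 50.5556^2 / (9.81 * 2059)
e = 1.435 * 2555.8642 / 20198.79
e = 0.181578 m = 181.6 mm

181.6


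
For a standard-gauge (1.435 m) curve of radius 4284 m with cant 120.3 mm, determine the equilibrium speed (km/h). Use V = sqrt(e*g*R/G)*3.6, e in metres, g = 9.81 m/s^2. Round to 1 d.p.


Convert cant: e = 120.3 mm = 0.1203 m
V_ms = sqrt(0.1203 * 9.81 * 4284 / 1.435)
V_ms = sqrt(3523.158615) = 59.3562 m/s
V = 59.3562 * 3.6 = 213.7 km/h

213.7


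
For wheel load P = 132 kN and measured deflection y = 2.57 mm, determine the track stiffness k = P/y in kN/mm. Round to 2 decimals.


Track stiffness k = P / y
k = 132 / 2.57
k = 51.36 kN/mm

51.36


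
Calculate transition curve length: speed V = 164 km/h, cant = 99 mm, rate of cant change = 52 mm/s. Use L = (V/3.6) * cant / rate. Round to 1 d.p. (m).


Convert speed: V = 164 / 3.6 = 45.5556 m/s
L = 45.5556 * 99 / 52
L = 4510.0 / 52
L = 86.7 m

86.7


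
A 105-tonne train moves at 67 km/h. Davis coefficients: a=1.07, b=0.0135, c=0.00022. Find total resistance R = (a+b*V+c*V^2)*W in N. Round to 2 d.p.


b*V = 0.0135 * 67 = 0.9045
c*V^2 = 0.00022 * 4489 = 0.98758
R_per_t = 1.07 + 0.9045 + 0.98758 = 2.96208 N/t
R_total = 2.96208 * 105 = 311.02 N

311.02


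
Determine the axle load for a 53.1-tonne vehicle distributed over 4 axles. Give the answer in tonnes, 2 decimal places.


Load per axle = total weight / number of axles
Load = 53.1 / 4
Load = 13.28 tonnes

13.28


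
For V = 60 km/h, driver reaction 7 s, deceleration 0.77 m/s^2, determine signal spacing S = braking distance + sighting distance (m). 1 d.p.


V = 60 / 3.6 = 16.6667 m/s
Braking distance = 16.6667^2 / (2*0.77) = 180.3752 m
Sighting distance = 16.6667 * 7 = 116.6667 m
S = 180.3752 + 116.6667 = 297.0 m

297.0


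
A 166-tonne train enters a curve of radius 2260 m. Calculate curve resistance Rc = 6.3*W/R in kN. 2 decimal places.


Rc = 6.3 * W / R
Rc = 6.3 * 166 / 2260
Rc = 1045.8 / 2260
Rc = 0.46 kN

0.46


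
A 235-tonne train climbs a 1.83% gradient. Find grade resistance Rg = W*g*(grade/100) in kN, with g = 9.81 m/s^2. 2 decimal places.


Rg = W * 9.81 * grade / 100
Rg = 235 * 9.81 * 1.83 / 100
Rg = 2305.35 * 0.0183
Rg = 42.19 kN

42.19


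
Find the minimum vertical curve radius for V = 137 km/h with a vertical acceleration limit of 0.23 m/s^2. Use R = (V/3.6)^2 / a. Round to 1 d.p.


Convert speed: V = 137 / 3.6 = 38.0556 m/s
V^2 = 1448.2253 m^2/s^2
R_v = 1448.2253 / 0.23
R_v = 6296.6 m

6296.6


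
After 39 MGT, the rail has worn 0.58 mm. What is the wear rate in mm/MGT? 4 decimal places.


Wear rate = total wear / cumulative tonnage
Rate = 0.58 / 39
Rate = 0.0149 mm/MGT

0.0149


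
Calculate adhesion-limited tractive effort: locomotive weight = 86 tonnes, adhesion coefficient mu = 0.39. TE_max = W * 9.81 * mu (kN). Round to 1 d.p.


TE_max = W * g * mu
TE_max = 86 * 9.81 * 0.39
TE_max = 843.66 * 0.39
TE_max = 329.0 kN

329.0


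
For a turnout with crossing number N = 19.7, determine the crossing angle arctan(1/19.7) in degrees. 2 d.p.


1/N = 1/19.7 = 0.050761
angle = arctan(0.050761) = 0.050718 rad
angle = 0.050718 * 180/pi = 2.91 degrees

2.91


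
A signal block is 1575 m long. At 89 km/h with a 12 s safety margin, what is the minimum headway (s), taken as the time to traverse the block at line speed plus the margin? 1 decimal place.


V = 89 / 3.6 = 24.7222 m/s
Block traversal time = 1575 / 24.7222 = 63.7079 s
Headway = 63.7079 + 12
Headway = 75.7 s

75.7


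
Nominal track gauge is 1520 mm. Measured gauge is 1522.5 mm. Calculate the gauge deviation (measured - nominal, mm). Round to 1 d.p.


Deviation = measured - nominal
Deviation = 1522.5 - 1520
Deviation = 2.5 mm

2.5


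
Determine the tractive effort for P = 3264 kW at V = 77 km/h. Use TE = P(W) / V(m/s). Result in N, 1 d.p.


Convert: P = 3264 kW = 3264000 W
V = 77 / 3.6 = 21.3889 m/s
TE = 3264000 / 21.3889
TE = 152602.6 N

152602.6


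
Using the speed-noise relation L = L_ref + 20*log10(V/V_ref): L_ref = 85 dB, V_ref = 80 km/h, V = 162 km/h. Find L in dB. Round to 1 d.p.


V/V_ref = 162 / 80 = 2.025
log10(2.025) = 0.306425
20 * 0.306425 = 6.1285
L = 85 + 6.1285 = 91.1 dB

91.1


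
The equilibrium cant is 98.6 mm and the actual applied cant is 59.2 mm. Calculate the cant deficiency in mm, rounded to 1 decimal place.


Cant deficiency = equilibrium cant - actual cant
CD = 98.6 - 59.2
CD = 39.4 mm

39.4


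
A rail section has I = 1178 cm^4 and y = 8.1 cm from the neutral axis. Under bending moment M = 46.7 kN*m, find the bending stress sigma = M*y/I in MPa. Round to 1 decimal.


Convert units:
M = 46.7 kN*m = 46700000 N*mm
y = 8.1 cm = 81 mm
I = 1178 cm^4 = 11780000 mm^4
sigma = 46700000 * 81 / 11780000
sigma = 321.1 MPa

321.1


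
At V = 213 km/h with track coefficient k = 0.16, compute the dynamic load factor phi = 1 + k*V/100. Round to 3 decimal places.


phi = 1 + k * V / 100
phi = 1 + 0.16 * 213 / 100
phi = 1 + 0.3408
phi = 1.341

1.341


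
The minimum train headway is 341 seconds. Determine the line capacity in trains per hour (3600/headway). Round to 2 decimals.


Capacity = 3600 / headway
Capacity = 3600 / 341
Capacity = 10.56 trains/hour

10.56


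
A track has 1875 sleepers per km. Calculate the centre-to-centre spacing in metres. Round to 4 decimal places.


Spacing = 1000 m / number of sleepers
Spacing = 1000 / 1875
Spacing = 0.5333 m

0.5333


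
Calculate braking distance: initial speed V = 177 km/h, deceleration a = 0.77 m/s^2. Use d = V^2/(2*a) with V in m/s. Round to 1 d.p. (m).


Convert speed: V = 177 / 3.6 = 49.1667 m/s
V^2 = 2417.3611
d = 2417.3611 / (2 * 0.77)
d = 2417.3611 / 1.54
d = 1569.7 m

1569.7


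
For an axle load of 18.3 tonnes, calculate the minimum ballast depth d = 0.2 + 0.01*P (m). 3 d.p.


d = 0.2 + 0.01 * 18.3
d = 0.2 + 0.183
d = 0.383 m

0.383


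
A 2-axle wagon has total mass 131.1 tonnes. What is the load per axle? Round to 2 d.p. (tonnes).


Load per axle = total weight / number of axles
Load = 131.1 / 2
Load = 65.55 tonnes

65.55


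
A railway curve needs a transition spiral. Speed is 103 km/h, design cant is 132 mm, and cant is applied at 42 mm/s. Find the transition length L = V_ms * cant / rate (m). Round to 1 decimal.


Convert speed: V = 103 / 3.6 = 28.6111 m/s
L = 28.6111 * 132 / 42
L = 3776.6667 / 42
L = 89.9 m

89.9


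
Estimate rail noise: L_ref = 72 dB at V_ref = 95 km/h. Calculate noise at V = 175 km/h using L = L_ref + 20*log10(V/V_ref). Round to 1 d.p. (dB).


V/V_ref = 175 / 95 = 1.842105
log10(1.842105) = 0.265314
20 * 0.265314 = 5.3063
L = 72 + 5.3063 = 77.3 dB

77.3


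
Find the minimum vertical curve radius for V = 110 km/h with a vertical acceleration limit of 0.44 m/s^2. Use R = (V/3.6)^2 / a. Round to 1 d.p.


Convert speed: V = 110 / 3.6 = 30.5556 m/s
V^2 = 933.642 m^2/s^2
R_v = 933.642 / 0.44
R_v = 2121.9 m

2121.9


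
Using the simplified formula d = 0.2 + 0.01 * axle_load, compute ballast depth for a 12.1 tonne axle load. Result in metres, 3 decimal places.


d = 0.2 + 0.01 * 12.1
d = 0.2 + 0.121
d = 0.321 m

0.321


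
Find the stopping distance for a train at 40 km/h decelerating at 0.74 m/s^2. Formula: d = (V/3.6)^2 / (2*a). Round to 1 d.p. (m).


Convert speed: V = 40 / 3.6 = 11.1111 m/s
V^2 = 123.4568
d = 123.4568 / (2 * 0.74)
d = 123.4568 / 1.48
d = 83.4 m

83.4


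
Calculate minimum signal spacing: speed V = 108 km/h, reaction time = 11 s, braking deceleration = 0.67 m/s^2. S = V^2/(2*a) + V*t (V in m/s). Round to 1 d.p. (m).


V = 108 / 3.6 = 30.0 m/s
Braking distance = 30.0^2 / (2*0.67) = 671.6418 m
Sighting distance = 30.0 * 11 = 330.0 m
S = 671.6418 + 330.0 = 1001.6 m

1001.6


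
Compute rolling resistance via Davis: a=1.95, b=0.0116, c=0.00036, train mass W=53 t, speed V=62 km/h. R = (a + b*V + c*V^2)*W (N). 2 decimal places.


b*V = 0.0116 * 62 = 0.7192
c*V^2 = 0.00036 * 3844 = 1.38384
R_per_t = 1.95 + 0.7192 + 1.38384 = 4.05304 N/t
R_total = 4.05304 * 53 = 214.81 N

214.81


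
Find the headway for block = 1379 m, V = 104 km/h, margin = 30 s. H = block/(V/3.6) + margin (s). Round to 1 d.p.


V = 104 / 3.6 = 28.8889 m/s
Block traversal time = 1379 / 28.8889 = 47.7346 s
Headway = 47.7346 + 30
Headway = 77.7 s

77.7


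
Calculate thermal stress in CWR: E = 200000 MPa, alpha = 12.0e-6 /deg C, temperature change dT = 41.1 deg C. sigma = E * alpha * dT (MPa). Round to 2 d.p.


sigma = E * alpha * dT
sigma = 200000 * 12.0e-6 * 41.1
sigma = 2.4 * 41.1
sigma = 98.64 MPa

98.64


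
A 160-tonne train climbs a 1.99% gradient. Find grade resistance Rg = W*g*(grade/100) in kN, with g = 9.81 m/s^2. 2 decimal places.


Rg = W * 9.81 * grade / 100
Rg = 160 * 9.81 * 1.99 / 100
Rg = 1569.6 * 0.0199
Rg = 31.24 kN

31.24


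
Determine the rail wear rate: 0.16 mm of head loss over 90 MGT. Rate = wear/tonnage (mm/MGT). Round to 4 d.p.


Wear rate = total wear / cumulative tonnage
Rate = 0.16 / 90
Rate = 0.0018 mm/MGT

0.0018


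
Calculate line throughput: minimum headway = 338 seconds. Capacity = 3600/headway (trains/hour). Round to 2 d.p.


Capacity = 3600 / headway
Capacity = 3600 / 338
Capacity = 10.65 trains/hour

10.65


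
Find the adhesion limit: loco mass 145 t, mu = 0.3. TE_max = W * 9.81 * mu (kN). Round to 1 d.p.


TE_max = W * g * mu
TE_max = 145 * 9.81 * 0.3
TE_max = 1422.45 * 0.3
TE_max = 426.7 kN

426.7


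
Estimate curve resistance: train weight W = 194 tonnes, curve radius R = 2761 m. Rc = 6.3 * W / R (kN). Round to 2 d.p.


Rc = 6.3 * W / R
Rc = 6.3 * 194 / 2761
Rc = 1222.2 / 2761
Rc = 0.44 kN

0.44


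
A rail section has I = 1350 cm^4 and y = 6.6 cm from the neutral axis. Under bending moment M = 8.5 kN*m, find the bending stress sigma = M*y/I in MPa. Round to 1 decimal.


Convert units:
M = 8.5 kN*m = 8500000 N*mm
y = 6.6 cm = 66 mm
I = 1350 cm^4 = 13500000 mm^4
sigma = 8500000 * 66 / 13500000
sigma = 41.6 MPa

41.6


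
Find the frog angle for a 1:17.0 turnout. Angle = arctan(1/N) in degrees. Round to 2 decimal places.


1/N = 1/17.0 = 0.058824
angle = arctan(0.058824) = 0.058756 rad
angle = 0.058756 * 180/pi = 3.37 degrees

3.37


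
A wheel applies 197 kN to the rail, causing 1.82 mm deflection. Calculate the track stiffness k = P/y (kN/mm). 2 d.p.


Track stiffness k = P / y
k = 197 / 1.82
k = 108.24 kN/mm

108.24


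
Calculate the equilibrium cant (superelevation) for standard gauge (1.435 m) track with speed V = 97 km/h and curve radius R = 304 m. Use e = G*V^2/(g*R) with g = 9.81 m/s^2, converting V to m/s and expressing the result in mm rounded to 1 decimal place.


Convert speed: V = 97 / 3.6 = 26.9444 m/s
Apply formula: e = 1.435 * 26.9444^2 / (9.81 * 304)
e = 1.435 * 726.0031 / 2982.24
e = 0.34934 m = 349.3 mm

349.3


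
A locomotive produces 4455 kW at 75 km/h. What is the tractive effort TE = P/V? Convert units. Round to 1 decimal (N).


Convert: P = 4455 kW = 4455000 W
V = 75 / 3.6 = 20.8333 m/s
TE = 4455000 / 20.8333
TE = 213840.0 N

213840.0


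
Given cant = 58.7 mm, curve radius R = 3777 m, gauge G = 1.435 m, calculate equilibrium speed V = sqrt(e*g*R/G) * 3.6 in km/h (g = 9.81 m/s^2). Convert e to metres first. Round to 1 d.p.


Convert cant: e = 58.7 mm = 0.0587 m
V_ms = sqrt(0.0587 * 9.81 * 3777 / 1.435)
V_ms = sqrt(1515.661407) = 38.9315 m/s
V = 38.9315 * 3.6 = 140.2 km/h

140.2


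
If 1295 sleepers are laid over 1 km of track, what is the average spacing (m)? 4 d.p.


Spacing = 1000 m / number of sleepers
Spacing = 1000 / 1295
Spacing = 0.7722 m

0.7722


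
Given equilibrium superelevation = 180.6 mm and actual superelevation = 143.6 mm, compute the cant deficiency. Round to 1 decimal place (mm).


Cant deficiency = equilibrium cant - actual cant
CD = 180.6 - 143.6
CD = 37.0 mm

37.0


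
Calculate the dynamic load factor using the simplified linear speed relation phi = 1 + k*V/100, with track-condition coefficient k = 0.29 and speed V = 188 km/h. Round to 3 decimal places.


phi = 1 + k * V / 100
phi = 1 + 0.29 * 188 / 100
phi = 1 + 0.5452
phi = 1.545

1.545


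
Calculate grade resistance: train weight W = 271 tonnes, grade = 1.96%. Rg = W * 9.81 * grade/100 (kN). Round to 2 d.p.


Rg = W * 9.81 * grade / 100
Rg = 271 * 9.81 * 1.96 / 100
Rg = 2658.51 * 0.0196
Rg = 52.11 kN

52.11


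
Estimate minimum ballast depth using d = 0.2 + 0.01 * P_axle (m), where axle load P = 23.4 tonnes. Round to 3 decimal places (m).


d = 0.2 + 0.01 * 23.4
d = 0.2 + 0.234
d = 0.434 m

0.434


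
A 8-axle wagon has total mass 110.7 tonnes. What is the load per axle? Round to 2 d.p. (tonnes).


Load per axle = total weight / number of axles
Load = 110.7 / 8
Load = 13.84 tonnes

13.84


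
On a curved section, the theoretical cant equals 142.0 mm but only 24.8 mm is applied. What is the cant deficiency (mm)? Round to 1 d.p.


Cant deficiency = equilibrium cant - actual cant
CD = 142.0 - 24.8
CD = 117.2 mm

117.2


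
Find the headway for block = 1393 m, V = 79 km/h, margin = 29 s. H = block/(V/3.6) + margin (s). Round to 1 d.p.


V = 79 / 3.6 = 21.9444 m/s
Block traversal time = 1393 / 21.9444 = 63.4785 s
Headway = 63.4785 + 29
Headway = 92.5 s

92.5


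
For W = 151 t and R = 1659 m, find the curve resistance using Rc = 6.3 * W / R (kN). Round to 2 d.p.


Rc = 6.3 * W / R
Rc = 6.3 * 151 / 1659
Rc = 951.3 / 1659
Rc = 0.57 kN

0.57


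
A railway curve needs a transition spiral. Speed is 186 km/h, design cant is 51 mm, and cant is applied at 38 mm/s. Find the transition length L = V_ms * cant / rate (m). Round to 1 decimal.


Convert speed: V = 186 / 3.6 = 51.6667 m/s
L = 51.6667 * 51 / 38
L = 2635.0 / 38
L = 69.3 m

69.3


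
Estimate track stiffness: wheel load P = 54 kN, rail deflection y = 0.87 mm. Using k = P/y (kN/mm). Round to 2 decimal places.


Track stiffness k = P / y
k = 54 / 0.87
k = 62.07 kN/mm

62.07


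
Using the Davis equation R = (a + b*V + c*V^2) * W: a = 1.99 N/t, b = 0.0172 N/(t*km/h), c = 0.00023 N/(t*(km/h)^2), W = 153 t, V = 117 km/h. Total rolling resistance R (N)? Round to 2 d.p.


b*V = 0.0172 * 117 = 2.0124
c*V^2 = 0.00023 * 13689 = 3.14847
R_per_t = 1.99 + 2.0124 + 3.14847 = 7.15087 N/t
R_total = 7.15087 * 153 = 1094.08 N

1094.08


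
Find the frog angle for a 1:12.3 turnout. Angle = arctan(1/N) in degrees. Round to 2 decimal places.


1/N = 1/12.3 = 0.081301
angle = arctan(0.081301) = 0.081122 rad
angle = 0.081122 * 180/pi = 4.65 degrees

4.65


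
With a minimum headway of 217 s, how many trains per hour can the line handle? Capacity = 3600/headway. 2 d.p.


Capacity = 3600 / headway
Capacity = 3600 / 217
Capacity = 16.59 trains/hour

16.59


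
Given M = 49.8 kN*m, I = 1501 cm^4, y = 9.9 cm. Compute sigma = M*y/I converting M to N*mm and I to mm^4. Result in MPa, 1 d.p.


Convert units:
M = 49.8 kN*m = 49800000 N*mm
y = 9.9 cm = 99 mm
I = 1501 cm^4 = 15010000 mm^4
sigma = 49800000 * 99 / 15010000
sigma = 328.5 MPa

328.5


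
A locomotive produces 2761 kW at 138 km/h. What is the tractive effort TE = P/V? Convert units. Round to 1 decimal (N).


Convert: P = 2761 kW = 2761000 W
V = 138 / 3.6 = 38.3333 m/s
TE = 2761000 / 38.3333
TE = 72026.1 N

72026.1


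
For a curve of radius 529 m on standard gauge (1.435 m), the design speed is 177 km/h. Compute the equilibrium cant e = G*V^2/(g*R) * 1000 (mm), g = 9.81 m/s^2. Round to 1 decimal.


Convert speed: V = 177 / 3.6 = 49.1667 m/s
Apply formula: e = 1.435 * 49.1667^2 / (9.81 * 529)
e = 1.435 * 2417.3611 / 5189.49
e = 0.66845 m = 668.4 mm

668.4
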